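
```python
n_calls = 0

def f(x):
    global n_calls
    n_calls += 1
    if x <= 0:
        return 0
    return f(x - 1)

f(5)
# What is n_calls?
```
Call trace:
f(x=5)
  f(x=4)
    f(x=3)
      f(x=2)
        f(x=1)
          f(x=0)
          -> return 0
        -> return 0
      -> return 0
    -> return 0
  -> return 0
-> return 0

n_calls is incremented once per call. f is entered once for each x = 5, 4, 3, 2, 1, 0 (the x <= 0 call returns without recursing), i.e. 5 + 1 calls.
n_calls = 6

Final answer: 6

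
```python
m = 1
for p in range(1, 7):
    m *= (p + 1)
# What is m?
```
Trace:
  m=1
  m=2, p=1
  m=6, p=2
  m=24, p=3
  m=120, p=4
  m=720, p=5
  m=5040, p=6

Final answer: 5040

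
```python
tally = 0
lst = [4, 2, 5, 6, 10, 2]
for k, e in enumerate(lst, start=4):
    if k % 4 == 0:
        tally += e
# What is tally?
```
Trace:
  tally=0
  tally=4, k=4, e=4
  tally=4, k=5, e=2
  tally=4, k=6, e=5
  tally=4, k=7, e=6
  tally=14, k=8, e=10
  tally=14, k=9, e=2

Final answer: 14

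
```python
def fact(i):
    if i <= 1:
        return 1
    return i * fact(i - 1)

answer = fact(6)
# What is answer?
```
Call trace:
fact(i=6)
  fact(i=5)
    fact(i=4)
      fact(i=3)
        fact(i=2)
          fact(i=1)
          -> return 1
        -> return 2
      -> return 6
    -> return 24
  -> return 120
-> return 720

Final answer: 720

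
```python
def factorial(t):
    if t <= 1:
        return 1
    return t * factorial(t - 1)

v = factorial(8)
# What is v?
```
Call trace:
factorial(t=8)
  factorial(t=7)
    factorial(t=6)
      factorial(t=5)
        factorial(t=4)
          factorial(t=3)
            factorial(t=2)
              factorial(t=1)
              -> return 1
            -> return 2
          -> return 6
        -> return 24
      -> return 120
    -> return 720
  -> return 5040
-> return 40320

Final answer: 40320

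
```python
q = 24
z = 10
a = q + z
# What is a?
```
Trace:
  q=24
  q=24, z=10
  q=24, z=10, a=34

Final answer: 34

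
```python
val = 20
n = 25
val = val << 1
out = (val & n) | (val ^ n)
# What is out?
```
Trace:
  val=20
  val=20, n=25
  val=40, n=25
  val=40, n=25, out=57

Final answer: 57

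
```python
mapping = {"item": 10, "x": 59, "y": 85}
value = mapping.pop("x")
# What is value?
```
Trace:
  mapping={'item': 10, 'x': 59, 'y': 85}
  mapping={'item': 10, 'y': 85}, value=59

Final answer: 59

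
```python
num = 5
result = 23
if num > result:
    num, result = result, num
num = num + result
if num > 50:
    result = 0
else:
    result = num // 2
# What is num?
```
Trace:
  num=5
  num=5, result=23
  num=5, result=23
  num=28, result=23
  num=28, result=14

Final answer: 28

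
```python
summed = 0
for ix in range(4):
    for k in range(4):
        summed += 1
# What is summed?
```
Trace:
  summed=0
  summed=1, ix=0, k=0
  summed=2, ix=0, k=1
  summed=3, ix=0, k=2
  summed=4, ix=0, k=3
  summed=5, ix=1, k=0
  summed=6, ix=1, k=1
  summed=7, ix=1, k=2
  summed=8, ix=1, k=3
  summed=9, ix=2, k=0
  summed=10, ix=2, k=1
  summed=11, ix=2, k=2
  summed=12, ix=2, k=3
  summed=13, ix=3, k=0
  summed=14, ix=3, k=1
  summed=15, ix=3, k=2
  summed=16, ix=3, k=3

Final answer: 16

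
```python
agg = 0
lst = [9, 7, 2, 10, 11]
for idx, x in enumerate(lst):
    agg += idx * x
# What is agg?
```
Trace:
  agg=0
  agg=0, idx=0, x=9
  agg=7, idx=1, x=7
  agg=11, idx=2, x=2
  agg=41, idx=3, x=10
  agg=85, idx=4, x=11

Final answer: 85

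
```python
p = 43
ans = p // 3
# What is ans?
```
Trace:
  p=43
  p=43, ans=14

Final answer: 14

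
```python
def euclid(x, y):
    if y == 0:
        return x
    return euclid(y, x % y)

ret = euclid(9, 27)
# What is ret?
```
Call trace:
euclid(x=9, y=27)
  euclid(x=27, y=9)
    euclid(x=9, y=0)
    -> return 9
  -> return 9
-> return 9

Final answer: 9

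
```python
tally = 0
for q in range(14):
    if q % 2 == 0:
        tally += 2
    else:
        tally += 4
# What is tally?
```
Trace:
  tally=0
  tally=2, q=0
  tally=6, q=1
  tally=8, q=2
  tally=12, q=3
  tally=14, q=4
  tally=18, q=5
  tally=20, q=6
  tally=24, q=7
  tally=26, q=8
  tally=30, q=9
  tally=32, q=10
  tally=36, q=11
  tally=38, q=12
  tally=42, q=13

Final answer: 42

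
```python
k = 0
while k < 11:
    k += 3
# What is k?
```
Trace:
  k=0
  k=3
  k=6
  k=9
  k=12

Final answer: 12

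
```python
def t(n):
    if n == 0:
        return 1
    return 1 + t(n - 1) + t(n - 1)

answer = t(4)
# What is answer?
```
Call trace (a repeated sub-call is expanded the first time; later identical calls just restate its return value):
t(n=4)
  t(n=3)
    t(n=2)
      t(n=1)
        t(n=0)
        -> return 1
        t(n=0)
        -> return 1
      -> return 3
      t(n=1) -> return 3  (same call as traced above)
    -> return 7
    t(n=2) -> return 7  (same call as traced above)
  -> return 15
  t(n=3) -> return 15  (same call as traced above)
-> return 31

Final answer: 31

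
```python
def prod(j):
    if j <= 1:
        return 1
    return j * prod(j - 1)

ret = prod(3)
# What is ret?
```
Call trace:
prod(j=3)
  prod(j=2)
    prod(j=1)
    -> return 1
  -> return 2
-> return 6

Final answer: 6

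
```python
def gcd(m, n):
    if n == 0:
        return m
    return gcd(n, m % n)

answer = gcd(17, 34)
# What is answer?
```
Call trace:
gcd(m=17, n=34)
  gcd(m=34, n=17)
    gcd(m=17, n=0)
    -> return 17
  -> return 17
-> return 17

Final answer: 17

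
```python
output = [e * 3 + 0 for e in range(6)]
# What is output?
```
Trace:
  e=0
  e=1
  e=2
  e=3
  e=4
  e=5
  output=[0, 3, 6, 9, 12, 15]

Final answer: [0, 3, 6, 9, 12, 15]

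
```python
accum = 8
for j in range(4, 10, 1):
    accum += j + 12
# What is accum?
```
Trace:
  accum=8
  accum=24, j=4
  accum=41, j=5
  accum=59, j=6
  accum=78, j=7
  accum=98, j=8
  accum=119, j=9

Final answer: 119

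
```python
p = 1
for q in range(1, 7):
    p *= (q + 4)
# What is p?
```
Trace:
  p=1
  p=5, q=1
  p=30, q=2
  p=210, q=3
  p=1680, q=4
  p=15120, q=5
  p=151200, q=6

Final answer: 151200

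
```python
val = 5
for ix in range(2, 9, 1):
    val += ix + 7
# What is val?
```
Trace:
  val=5
  val=14, ix=2
  val=24, ix=3
  val=35, ix=4
  val=47, ix=5
  val=60, ix=6
  val=74, ix=7
  val=89, ix=8

Final answer: 89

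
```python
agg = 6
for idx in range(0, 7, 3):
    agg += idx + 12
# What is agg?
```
Trace:
  agg=6
  agg=18, idx=0
  agg=33, idx=3
  agg=51, idx=6

Final answer: 51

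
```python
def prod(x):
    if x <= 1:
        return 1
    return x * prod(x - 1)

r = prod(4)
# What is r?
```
Call trace:
prod(x=4)
  prod(x=3)
    prod(x=2)
      prod(x=1)
      -> return 1
    -> return 2
  -> return 6
-> return 24

Final answer: 24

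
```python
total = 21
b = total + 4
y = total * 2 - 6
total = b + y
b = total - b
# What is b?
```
Trace:
  total=21
  total=21, b=25
  total=21, b=25, y=36
  total=61, b=25, y=36
  total=61, b=36, y=36

Final answer: 36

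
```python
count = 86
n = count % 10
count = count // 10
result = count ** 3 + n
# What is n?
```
Trace:
  count=86
  count=86, n=6
  count=8, n=6
  count=8, n=6, result=518

Final answer: 6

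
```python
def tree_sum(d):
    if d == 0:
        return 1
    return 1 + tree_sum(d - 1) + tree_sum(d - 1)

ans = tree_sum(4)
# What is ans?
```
Call trace (a repeated sub-call is expanded the first time; later identical calls just restate its return value):
tree_sum(d=4)
  tree_sum(d=3)
    tree_sum(d=2)
      tree_sum(d=1)
        tree_sum(d=0)
        -> return 1
        tree_sum(d=0)
        -> return 1
      -> return 3
      tree_sum(d=1) -> return 3  (same call as traced above)
    -> return 7
    tree_sum(d=2) -> return 7  (same call as traced above)
  -> return 15
  tree_sum(d=3) -> return 15  (same call as traced above)
-> return 31

Final answer: 31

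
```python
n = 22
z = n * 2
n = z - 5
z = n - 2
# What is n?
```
Trace:
  n=22
  n=22, z=44
  n=39, z=44
  n=39, z=37

Final answer: 39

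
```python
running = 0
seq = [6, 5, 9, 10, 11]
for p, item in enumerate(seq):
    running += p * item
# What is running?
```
Trace:
  running=0
  running=0, p=0, item=6
  running=5, p=1, item=5
  running=23, p=2, item=9
  running=53, p=3, item=10
  running=97, p=4, item=11

Final answer: 97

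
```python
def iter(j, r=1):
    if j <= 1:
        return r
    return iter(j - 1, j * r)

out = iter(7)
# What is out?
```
Call trace:
iter(j=7, r=1)
  iter(j=6, r=7)
    iter(j=5, r=42)
      iter(j=4, r=210)
        iter(j=3, r=840)
          iter(j=2, r=2520)
            iter(j=1, r=5040)
            -> return 5040
          -> return 5040
        -> return 5040
      -> return 5040
    -> return 5040
  -> return 5040
-> return 5040

Final answer: 5040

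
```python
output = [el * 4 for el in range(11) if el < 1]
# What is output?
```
Trace:
  el=0
  el=1
  el=2
  el=3
  el=4
  el=5
  el=6
  el=7
  el=8
  el=9
  el=10
  output=[0]

Final answer: [0]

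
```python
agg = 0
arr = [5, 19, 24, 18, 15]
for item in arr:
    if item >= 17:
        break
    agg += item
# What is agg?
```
Trace:
  agg=0
  agg=5, item=5
  agg=5, item=19

Final answer: 5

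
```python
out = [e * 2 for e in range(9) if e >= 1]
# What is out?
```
Trace:
  e=0
  e=1
  e=2
  e=3
  e=4
  e=5
  e=6
  e=7
  e=8
  out=[2, 4, 6, 8, 10, 12, 14, 16]

Final answer: [2, 4, 6, 8, 10, 12, 14, 16]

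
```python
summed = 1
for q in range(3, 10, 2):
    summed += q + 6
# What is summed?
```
Trace:
  summed=1
  summed=10, q=3
  summed=21, q=5
  summed=34, q=7
  summed=49, q=9

Final answer: 49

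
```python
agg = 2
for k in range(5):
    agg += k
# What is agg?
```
Trace:
  agg=2
  agg=2, k=0
  agg=3, k=1
  agg=5, k=2
  agg=8, k=3
  agg=12, k=4

Final answer: 12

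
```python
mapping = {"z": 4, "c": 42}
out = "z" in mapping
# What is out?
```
Trace:
  mapping={'z': 4, 'c': 42}
  mapping={'z': 4, 'c': 42}, out=True

Final answer: True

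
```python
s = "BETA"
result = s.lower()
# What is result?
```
Trace:
  s='BETA'
  s='BETA', result='beta'

Final answer: 'beta'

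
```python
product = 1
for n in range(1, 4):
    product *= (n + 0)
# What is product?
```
Trace:
  product=1
  product=1, n=1
  product=2, n=2
  product=6, n=3

Final answer: 6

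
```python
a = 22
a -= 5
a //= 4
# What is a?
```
Trace:
  a=22
  a=17
  a=4

Final answer: 4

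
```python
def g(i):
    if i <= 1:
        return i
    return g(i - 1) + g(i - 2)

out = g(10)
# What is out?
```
Call trace (a repeated sub-call is expanded the first time; later identical calls just restate its return value):
g(i=10)
  g(i=9)
    g(i=8)
      g(i=7)
        g(i=6)
          g(i=5)
            g(i=4)
              g(i=3)
                g(i=2)
                  g(i=1)
                  -> return 1
                  g(i=0)
                  -> return 0
                -> return 1
                g(i=1)
                -> return 1
              -> return 2
              g(i=2) -> return 1  (same call as traced above)
            -> return 3
            g(i=3) -> return 2  (same call as traced above)
          -> return 5
          g(i=4) -> return 3  (same call as traced above)
        -> return 8
        g(i=5) -> return 5  (same call as traced above)
      -> return 13
      g(i=6) -> return 8  (same call as traced above)
    -> return 21
    g(i=7) -> return 13  (same call as traced above)
  -> return 34
  g(i=8) -> return 21  (same call as traced above)
-> return 55

Final answer: 55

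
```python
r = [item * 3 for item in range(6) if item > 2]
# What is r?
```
Trace:
  item=0
  item=1
  item=2
  item=3
  item=4
  item=5
  r=[9, 12, 15]

Final answer: [9, 12, 15]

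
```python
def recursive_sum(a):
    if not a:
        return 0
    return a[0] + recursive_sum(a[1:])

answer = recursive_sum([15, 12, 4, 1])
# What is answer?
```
Call trace:
recursive_sum(a=[15, 12, 4, 1])
  recursive_sum(a=[12, 4, 1])
    recursive_sum(a=[4, 1])
      recursive_sum(a=[1])
        recursive_sum(a=[])
        -> return 0
      -> return 1
    -> return 5
  -> return 17
-> return 32

Final answer: 32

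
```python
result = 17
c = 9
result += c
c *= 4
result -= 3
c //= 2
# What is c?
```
Trace:
  result=17
  result=17, c=9
  result=26, c=9
  result=26, c=36
  result=23, c=36
  result=23, c=18

Final answer: 18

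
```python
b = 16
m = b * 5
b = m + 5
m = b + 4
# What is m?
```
Trace:
  b=16
  b=16, m=80
  b=85, m=80
  b=85, m=89

Final answer: 89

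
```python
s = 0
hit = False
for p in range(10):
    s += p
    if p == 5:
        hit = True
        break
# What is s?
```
Trace:
  s=0
  s=0, hit=False
  s=0, hit=False, p=0
  s=1, hit=False, p=1
  s=3, hit=False, p=2
  s=6, hit=False, p=3
  s=10, hit=False, p=4
  s=15, hit=True, p=5

Final answer: 15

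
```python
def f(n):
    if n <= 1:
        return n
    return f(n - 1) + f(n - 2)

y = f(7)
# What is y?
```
Call trace (a repeated sub-call is expanded the first time; later identical calls just restate its return value):
f(n=7)
  f(n=6)
    f(n=5)
      f(n=4)
        f(n=3)
          f(n=2)
            f(n=1)
            -> return 1
            f(n=0)
            -> return 0
          -> return 1
          f(n=1)
          -> return 1
        -> return 2
        f(n=2) -> return 1  (same call as traced above)
      -> return 3
      f(n=3) -> return 2  (same call as traced above)
    -> return 5
    f(n=4) -> return 3  (same call as traced above)
  -> return 8
  f(n=5) -> return 5  (same call as traced above)
-> return 13

Final answer: 13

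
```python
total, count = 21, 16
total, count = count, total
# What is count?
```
Trace:
  total=21, count=16
  total=16, count=21

Final answer: 21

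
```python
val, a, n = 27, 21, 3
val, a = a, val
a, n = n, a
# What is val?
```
Trace:
  val=27, a=21, n=3
  val=21, a=27, n=3
  val=21, a=3, n=27

Final answer: 21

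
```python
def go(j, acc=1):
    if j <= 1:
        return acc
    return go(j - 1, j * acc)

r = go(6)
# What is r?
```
Call trace:
go(j=6, acc=1)
  go(j=5, acc=6)
    go(j=4, acc=30)
      go(j=3, acc=120)
        go(j=2, acc=360)
          go(j=1, acc=720)
          -> return 720
        -> return 720
      -> return 720
    -> return 720
  -> return 720
-> return 720

Final answer: 720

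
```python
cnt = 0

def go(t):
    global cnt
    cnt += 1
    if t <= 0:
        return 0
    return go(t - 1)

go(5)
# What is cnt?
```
Call trace:
go(t=5)
  go(t=4)
    go(t=3)
      go(t=2)
        go(t=1)
          go(t=0)
          -> return 0
        -> return 0
      -> return 0
    -> return 0
  -> return 0
-> return 0

cnt is incremented once per call. go is entered once for each t = 5, 4, 3, 2, 1, 0 (the t <= 0 call returns without recursing), i.e. 5 + 1 calls.
cnt = 6

Final answer: 6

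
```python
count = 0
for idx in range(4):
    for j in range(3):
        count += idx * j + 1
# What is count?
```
Trace:
  count=0
  count=1, idx=0, j=0
  count=2, idx=0, j=1
  count=3, idx=0, j=2
  count=4, idx=1, j=0
  count=6, idx=1, j=1
  count=9, idx=1, j=2
  count=10, idx=2, j=0
  count=13, idx=2, j=1
  count=18, idx=2, j=2
  count=19, idx=3, j=0
  count=23, idx=3, j=1
  count=30, idx=3, j=2

Final answer: 30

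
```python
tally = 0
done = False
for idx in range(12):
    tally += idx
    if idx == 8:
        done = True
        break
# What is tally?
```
Trace:
  tally=0
  tally=0, done=False
  tally=0, done=False, idx=0
  tally=1, done=False, idx=1
  tally=3, done=False, idx=2
  tally=6, done=False, idx=3
  tally=10, done=False, idx=4
  tally=15, done=False, idx=5
  tally=21, done=False, idx=6
  tally=28, done=False, idx=7
  tally=36, done=True, idx=8

Final answer: 36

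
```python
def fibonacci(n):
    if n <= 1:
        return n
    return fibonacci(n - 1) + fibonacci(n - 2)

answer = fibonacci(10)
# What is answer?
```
Call trace (a repeated sub-call is expanded the first time; later identical calls just restate its return value):
fibonacci(n=10)
  fibonacci(n=9)
    fibonacci(n=8)
      fibonacci(n=7)
        fibonacci(n=6)
          fibonacci(n=5)
            fibonacci(n=4)
              fibonacci(n=3)
                fibonacci(n=2)
                  fibonacci(n=1)
                  -> return 1
                  fibonacci(n=0)
                  -> return 0
                -> return 1
                fibonacci(n=1)
                -> return 1
              -> return 2
              fibonacci(n=2) -> return 1  (same call as traced above)
            -> return 3
            fibonacci(n=3) -> return 2  (same call as traced above)
          -> return 5
          fibonacci(n=4) -> return 3  (same call as traced above)
        -> return 8
        fibonacci(n=5) -> return 5  (same call as traced above)
      -> return 13
      fibonacci(n=6) -> return 8  (same call as traced above)
    -> return 21
    fibonacci(n=7) -> return 13  (same call as traced above)
  -> return 34
  fibonacci(n=8) -> return 21  (same call as traced above)
-> return 55

Final answer: 55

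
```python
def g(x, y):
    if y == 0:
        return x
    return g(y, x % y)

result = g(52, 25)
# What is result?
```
Call trace:
g(x=52, y=25)
  g(x=25, y=2)
    g(x=2, y=1)
      g(x=1, y=0)
      -> return 1
    -> return 1
  -> return 1
-> return 1

Final answer: 1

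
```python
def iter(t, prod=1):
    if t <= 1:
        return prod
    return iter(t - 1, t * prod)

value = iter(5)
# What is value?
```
Call trace:
iter(t=5, prod=1)
  iter(t=4, prod=5)
    iter(t=3, prod=20)
      iter(t=2, prod=60)
        iter(t=1, prod=120)
        -> return 120
      -> return 120
    -> return 120
  -> return 120
-> return 120

Final answer: 120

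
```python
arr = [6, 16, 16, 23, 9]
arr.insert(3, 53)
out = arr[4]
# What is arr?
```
Trace:
  arr=[6, 16, 16, 23, 9]
  arr=[6, 16, 16, 53, 23, 9]
  arr=[6, 16, 16, 53, 23, 9], out=23

Final answer: [6, 16, 16, 53, 23, 9]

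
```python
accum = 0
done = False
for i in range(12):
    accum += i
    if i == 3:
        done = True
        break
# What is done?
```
Trace:
  accum=0
  accum=0, done=False
  accum=0, done=False, i=0
  accum=1, done=False, i=1
  accum=3, done=False, i=2
  accum=6, done=True, i=3

Final answer: True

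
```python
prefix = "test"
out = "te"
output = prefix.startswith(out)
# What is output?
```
Trace:
  prefix='test'
  prefix='test', out='te'
  prefix='test', out='te', output=True

Final answer: True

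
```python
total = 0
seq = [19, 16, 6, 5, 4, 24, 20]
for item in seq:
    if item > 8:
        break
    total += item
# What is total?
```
Trace:
  total=0
  total=0, item=19

Final answer: 0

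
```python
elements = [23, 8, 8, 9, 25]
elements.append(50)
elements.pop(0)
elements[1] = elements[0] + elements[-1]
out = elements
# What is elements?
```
Trace:
  elements=[23, 8, 8, 9, 25]
  elements=[23, 8, 8, 9, 25, 50]
  elements=[8, 8, 9, 25, 50]
  elements=[8, 58, 9, 25, 50]
  elements=[8, 58, 9, 25, 50], out=[8, 58, 9, 25, 50]

Final answer: [8, 58, 9, 25, 50]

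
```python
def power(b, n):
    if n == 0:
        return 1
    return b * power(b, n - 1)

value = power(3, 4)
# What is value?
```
Call trace:
power(b=3, n=4)
  power(b=3, n=3)
    power(b=3, n=2)
      power(b=3, n=1)
        power(b=3, n=0)
        -> return 1
      -> return 3
    -> return 9
  -> return 27
-> return 81

Final answer: 81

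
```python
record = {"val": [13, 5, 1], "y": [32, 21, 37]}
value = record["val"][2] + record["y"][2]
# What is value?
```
Trace:
  record={'val': [13, 5, 1], 'y': [32, 21, 37]}
  record={'val': [13, 5, 1], 'y': [32, 21, 37]}, value=38

Final answer: 38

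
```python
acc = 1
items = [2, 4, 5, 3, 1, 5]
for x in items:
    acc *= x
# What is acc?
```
Trace:
  acc=1
  acc=2, x=2
  acc=8, x=4
  acc=40, x=5
  acc=120, x=3
  acc=120, x=1
  acc=600, x=5

Final answer: 600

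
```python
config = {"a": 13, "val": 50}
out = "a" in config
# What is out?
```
Trace:
  config={'a': 13, 'val': 50}
  config={'a': 13, 'val': 50}, out=True

Final answer: True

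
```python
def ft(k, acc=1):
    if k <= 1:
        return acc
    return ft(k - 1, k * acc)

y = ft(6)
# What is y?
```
Call trace:
ft(k=6, acc=1)
  ft(k=5, acc=6)
    ft(k=4, acc=30)
      ft(k=3, acc=120)
        ft(k=2, acc=360)
          ft(k=1, acc=720)
          -> return 720
        -> return 720
      -> return 720
    -> return 720
  -> return 720
-> return 720

Final answer: 720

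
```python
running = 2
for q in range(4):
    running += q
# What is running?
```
Trace:
  running=2
  running=2, q=0
  running=3, q=1
  running=5, q=2
  running=8, q=3

Final answer: 8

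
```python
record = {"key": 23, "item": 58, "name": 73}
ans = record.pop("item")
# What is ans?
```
Trace:
  record={'key': 23, 'item': 58, 'name': 73}
  record={'key': 23, 'name': 73}, ans=58

Final answer: 58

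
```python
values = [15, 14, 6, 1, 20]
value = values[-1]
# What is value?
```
Trace:
  values=[15, 14, 6, 1, 20]
  values=[15, 14, 6, 1, 20], value=20

Final answer: 20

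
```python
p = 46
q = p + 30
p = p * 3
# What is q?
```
Trace:
  p=46
  p=46, q=76
  p=138, q=76

Final answer: 76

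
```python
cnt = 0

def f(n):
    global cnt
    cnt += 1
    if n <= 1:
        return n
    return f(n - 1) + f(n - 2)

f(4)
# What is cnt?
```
Call trace (a repeated sub-call is expanded the first time; later identical calls just restate its return value):
f(n=4)
  f(n=3)
    f(n=2)
      f(n=1)
      -> return 1
      f(n=0)
      -> return 0
    -> return 1
    f(n=1)
    -> return 1
  -> return 2
  f(n=2) -> return 1  (same call as traced above)
-> return 3

cnt is incremented once per call, so count the calls in each subtree. Let C(n) = number of calls made by f(n).
C(0) = C(1) = 1 (base case, no recursion); C(n) = 1 + C(n - 1) + C(n - 2) otherwise.
C(2) = 1 + C(1) + C(0) = 1 + 1 + 1 = 3
C(3) = 1 + C(2) + C(1) = 1 + 3 + 1 = 5
C(4) = 1 + C(3) + C(2) = 1 + 5 + 3 = 9
cnt = C(4) = 9

Final answer: 9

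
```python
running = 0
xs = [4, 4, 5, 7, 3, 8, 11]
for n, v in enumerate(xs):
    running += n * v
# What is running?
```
Trace:
  running=0
  running=0, n=0, v=4
  running=4, n=1, v=4
  running=14, n=2, v=5
  running=35, n=3, v=7
  running=47, n=4, v=3
  running=87, n=5, v=8
  running=153, n=6, v=11

Final answer: 153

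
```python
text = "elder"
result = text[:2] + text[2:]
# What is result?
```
Trace:
  text='elder'
  text='elder', result='elder'

Final answer: 'elder'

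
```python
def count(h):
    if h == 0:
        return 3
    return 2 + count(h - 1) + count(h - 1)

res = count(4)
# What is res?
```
Call trace (a repeated sub-call is expanded the first time; later identical calls just restate its return value):
count(h=4)
  count(h=3)
    count(h=2)
      count(h=1)
        count(h=0)
        -> return 3
        count(h=0)
        -> return 3
      -> return 8
      count(h=1) -> return 8  (same call as traced above)
    -> return 18
    count(h=2) -> return 18  (same call as traced above)
  -> return 38
  count(h=3) -> return 38  (same call as traced above)
-> return 78

Final answer: 78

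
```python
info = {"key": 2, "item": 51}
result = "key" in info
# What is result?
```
Trace:
  info={'key': 2, 'item': 51}
  info={'key': 2, 'item': 51}, result=True

Final answer: True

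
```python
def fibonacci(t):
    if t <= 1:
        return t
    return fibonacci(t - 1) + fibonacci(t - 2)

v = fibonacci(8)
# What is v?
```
Call trace (a repeated sub-call is expanded the first time; later identical calls just restate its return value):
fibonacci(t=8)
  fibonacci(t=7)
    fibonacci(t=6)
      fibonacci(t=5)
        fibonacci(t=4)
          fibonacci(t=3)
            fibonacci(t=2)
              fibonacci(t=1)
              -> return 1
              fibonacci(t=0)
              -> return 0
            -> return 1
            fibonacci(t=1)
            -> return 1
          -> return 2
          fibonacci(t=2) -> return 1  (same call as traced above)
        -> return 3
        fibonacci(t=3) -> return 2  (same call as traced above)
      -> return 5
      fibonacci(t=4) -> return 3  (same call as traced above)
    -> return 8
    fibonacci(t=5) -> return 5  (same call as traced above)
  -> return 13
  fibonacci(t=6) -> return 8  (same call as traced above)
-> return 21

Final answer: 21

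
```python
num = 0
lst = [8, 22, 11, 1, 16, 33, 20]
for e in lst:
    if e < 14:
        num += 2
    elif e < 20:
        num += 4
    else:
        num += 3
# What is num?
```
Trace:
  num=0
  num=2, e=8
  num=5, e=22
  num=7, e=11
  num=9, e=1
  num=13, e=16
  num=16, e=33
  num=19, e=20

Final answer: 19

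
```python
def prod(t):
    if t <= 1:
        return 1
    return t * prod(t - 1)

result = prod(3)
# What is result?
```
Call trace:
prod(t=3)
  prod(t=2)
    prod(t=1)
    -> return 1
  -> return 2
-> return 6

Final answer: 6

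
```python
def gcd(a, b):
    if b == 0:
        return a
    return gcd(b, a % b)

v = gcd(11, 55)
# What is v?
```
Call trace:
gcd(a=11, b=55)
  gcd(a=55, b=11)
    gcd(a=11, b=0)
    -> return 11
  -> return 11
-> return 11

Final answer: 11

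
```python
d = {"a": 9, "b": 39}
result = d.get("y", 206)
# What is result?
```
Trace:
  d={'a': 9, 'b': 39}
  d={'a': 9, 'b': 39}, result=206

Final answer: 206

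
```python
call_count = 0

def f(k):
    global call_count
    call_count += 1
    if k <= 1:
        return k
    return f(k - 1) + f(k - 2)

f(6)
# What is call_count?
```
Call trace (a repeated sub-call is expanded the first time; later identical calls just restate its return value):
f(k=6)
  f(k=5)
    f(k=4)
      f(k=3)
        f(k=2)
          f(k=1)
          -> return 1
          f(k=0)
          -> return 0
        -> return 1
        f(k=1)
        -> return 1
      -> return 2
      f(k=2) -> return 1  (same call as traced above)
    -> return 3
    f(k=3) -> return 2  (same call as traced above)
  -> return 5
  f(k=4) -> return 3  (same call as traced above)
-> return 8

call_count is incremented once per call, so count the calls in each subtree. Let C(k) = number of calls made by f(k).
C(0) = C(1) = 1 (base case, no recursion); C(k) = 1 + C(k - 1) + C(k - 2) otherwise.
C(2) = 1 + C(1) + C(0) = 1 + 1 + 1 = 3
C(3) = 1 + C(2) + C(1) = 1 + 3 + 1 = 5
C(4) = 1 + C(3) + C(2) = 1 + 5 + 3 = 9
C(5) = 1 + C(4) + C(3) = 1 + 9 + 5 = 15
C(6) = 1 + C(5) + C(4) = 1 + 15 + 9 = 25
call_count = C(6) = 25

Final answer: 25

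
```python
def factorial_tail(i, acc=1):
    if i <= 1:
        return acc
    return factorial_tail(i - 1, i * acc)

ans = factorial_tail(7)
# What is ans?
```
Call trace:
factorial_tail(i=7, acc=1)
  factorial_tail(i=6, acc=7)
    factorial_tail(i=5, acc=42)
      factorial_tail(i=4, acc=210)
        factorial_tail(i=3, acc=840)
          factorial_tail(i=2, acc=2520)
            factorial_tail(i=1, acc=5040)
            -> return 5040
          -> return 5040
        -> return 5040
      -> return 5040
    -> return 5040
  -> return 5040
-> return 5040

Final answer: 5040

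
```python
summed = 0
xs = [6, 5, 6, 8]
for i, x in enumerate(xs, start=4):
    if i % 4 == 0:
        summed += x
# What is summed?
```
Trace:
  summed=0
  summed=6, i=4, x=6
  summed=6, i=5, x=5
  summed=6, i=6, x=6
  summed=6, i=7, x=8

Final answer: 6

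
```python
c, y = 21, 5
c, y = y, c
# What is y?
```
Trace:
  c=21, y=5
  c=5, y=21

Final answer: 21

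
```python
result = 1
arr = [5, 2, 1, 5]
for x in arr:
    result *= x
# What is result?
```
Trace:
  result=1
  result=5, x=5
  result=10, x=2
  result=10, x=1
  result=50, x=5

Final answer: 50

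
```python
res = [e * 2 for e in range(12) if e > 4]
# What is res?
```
Trace:
  e=0
  e=1
  e=2
  e=3
  e=4
  e=5
  e=6
  e=7
  e=8
  e=9
  e=10
  e=11
  res=[10, 12, 14, 16, 18, 20, 22]

Final answer: [10, 12, 14, 16, 18, 20, 22]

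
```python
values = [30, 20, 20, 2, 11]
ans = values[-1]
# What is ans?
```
Trace:
  values=[30, 20, 20, 2, 11]
  values=[30, 20, 20, 2, 11], ans=11

Final answer: 11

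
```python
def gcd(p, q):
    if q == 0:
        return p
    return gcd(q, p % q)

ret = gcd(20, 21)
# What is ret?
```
Call trace:
gcd(p=20, q=21)
  gcd(p=21, q=20)
    gcd(p=20, q=1)
      gcd(p=1, q=0)
      -> return 1
    -> return 1
  -> return 1
-> return 1

Final answer: 1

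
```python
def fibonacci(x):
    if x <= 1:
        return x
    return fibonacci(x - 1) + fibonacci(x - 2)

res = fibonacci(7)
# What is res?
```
Call trace (a repeated sub-call is expanded the first time; later identical calls just restate its return value):
fibonacci(x=7)
  fibonacci(x=6)
    fibonacci(x=5)
      fibonacci(x=4)
        fibonacci(x=3)
          fibonacci(x=2)
            fibonacci(x=1)
            -> return 1
            fibonacci(x=0)
            -> return 0
          -> return 1
          fibonacci(x=1)
          -> return 1
        -> return 2
        fibonacci(x=2) -> return 1  (same call as traced above)
      -> return 3
      fibonacci(x=3) -> return 2  (same call as traced above)
    -> return 5
    fibonacci(x=4) -> return 3  (same call as traced above)
  -> return 8
  fibonacci(x=5) -> return 5  (same call as traced above)
-> return 13

Final answer: 13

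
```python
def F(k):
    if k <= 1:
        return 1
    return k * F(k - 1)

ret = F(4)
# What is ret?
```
Call trace:
F(k=4)
  F(k=3)
    F(k=2)
      F(k=1)
      -> return 1
    -> return 2
  -> return 6
-> return 24

Final answer: 24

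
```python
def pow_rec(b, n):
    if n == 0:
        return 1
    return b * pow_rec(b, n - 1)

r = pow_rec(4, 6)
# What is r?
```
Call trace:
pow_rec(b=4, n=6)
  pow_rec(b=4, n=5)
    pow_rec(b=4, n=4)
      pow_rec(b=4, n=3)
        pow_rec(b=4, n=2)
          pow_rec(b=4, n=1)
            pow_rec(b=4, n=0)
            -> return 1
          -> return 4
        -> return 16
      -> return 64
    -> return 256
  -> return 1024
-> return 4096

Final answer: 4096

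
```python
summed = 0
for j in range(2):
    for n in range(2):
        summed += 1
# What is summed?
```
Trace:
  summed=0
  summed=1, j=0, n=0
  summed=2, j=0, n=1
  summed=3, j=1, n=0
  summed=4, j=1, n=1

Final answer: 4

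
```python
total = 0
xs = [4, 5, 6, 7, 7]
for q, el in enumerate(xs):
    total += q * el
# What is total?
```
Trace:
  total=0
  total=0, q=0, el=4
  total=5, q=1, el=5
  total=17, q=2, el=6
  total=38, q=3, el=7
  total=66, q=4, el=7

Final answer: 66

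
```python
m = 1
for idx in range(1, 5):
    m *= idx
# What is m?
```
Trace:
  m=1
  m=1, idx=1
  m=2, idx=2
  m=6, idx=3
  m=24, idx=4

Final answer: 24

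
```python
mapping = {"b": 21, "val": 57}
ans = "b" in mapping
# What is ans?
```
Trace:
  mapping={'b': 21, 'val': 57}
  mapping={'b': 21, 'val': 57}, ans=True

Final answer: True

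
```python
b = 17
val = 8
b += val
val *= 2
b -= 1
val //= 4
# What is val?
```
Trace:
  b=17
  b=17, val=8
  b=25, val=8
  b=25, val=16
  b=24, val=16
  b=24, val=4

Final answer: 4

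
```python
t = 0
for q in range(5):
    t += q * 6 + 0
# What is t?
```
Trace:
  t=0
  t=0, q=0
  t=6, q=1
  t=18, q=2
  t=36, q=3
  t=60, q=4

Final answer: 60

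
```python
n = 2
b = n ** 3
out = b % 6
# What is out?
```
Trace:
  n=2
  n=2, b=8
  n=2, b=8, out=2

Final answer: 2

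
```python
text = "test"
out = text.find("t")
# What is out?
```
Trace:
  text='test'
  text='test', out=0

Final answer: 0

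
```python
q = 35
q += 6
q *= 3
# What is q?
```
Trace:
  q=35
  q=41
  q=123

Final answer: 123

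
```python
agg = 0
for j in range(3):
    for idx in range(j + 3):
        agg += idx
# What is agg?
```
Trace:
  agg=0
  agg=0, j=0, idx=0
  agg=1, j=0, idx=1
  agg=3, j=0, idx=2
  agg=3, j=1, idx=0
  agg=4, j=1, idx=1
  agg=6, j=1, idx=2
  agg=9, j=1, idx=3
  agg=9, j=2, idx=0
  agg=10, j=2, idx=1
  agg=12, j=2, idx=2
  agg=15, j=2, idx=3
  agg=19, j=2, idx=4

Final answer: 19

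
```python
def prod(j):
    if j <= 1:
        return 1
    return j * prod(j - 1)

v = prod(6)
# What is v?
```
Call trace:
prod(j=6)
  prod(j=5)
    prod(j=4)
      prod(j=3)
        prod(j=2)
          prod(j=1)
          -> return 1
        -> return 2
      -> return 6
    -> return 24
  -> return 120
-> return 720

Final answer: 720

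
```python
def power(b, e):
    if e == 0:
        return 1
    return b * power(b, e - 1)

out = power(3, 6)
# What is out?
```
Call trace:
power(b=3, e=6)
  power(b=3, e=5)
    power(b=3, e=4)
      power(b=3, e=3)
        power(b=3, e=2)
          power(b=3, e=1)
            power(b=3, e=0)
            -> return 1
          -> return 3
        -> return 9
      -> return 27
    -> return 81
  -> return 243
-> return 729

Final answer: 729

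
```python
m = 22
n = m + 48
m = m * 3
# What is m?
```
Trace:
  m=22
  m=22, n=70
  m=66, n=70

Final answer: 66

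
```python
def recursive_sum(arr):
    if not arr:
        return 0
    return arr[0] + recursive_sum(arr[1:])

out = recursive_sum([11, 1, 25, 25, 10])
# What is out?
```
Call trace:
recursive_sum(arr=[11, 1, 25, 25, 10])
  recursive_sum(arr=[1, 25, 25, 10])
    recursive_sum(arr=[25, 25, 10])
      recursive_sum(arr=[25, 10])
        recursive_sum(arr=[10])
          recursive_sum(arr=[])
          -> return 0
        -> return 10
      -> return 35
    -> return 60
  -> return 61
-> return 72

Final answer: 72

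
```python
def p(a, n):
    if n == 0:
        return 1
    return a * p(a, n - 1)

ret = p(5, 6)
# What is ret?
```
Call trace:
p(a=5, n=6)
  p(a=5, n=5)
    p(a=5, n=4)
      p(a=5, n=3)
        p(a=5, n=2)
          p(a=5, n=1)
            p(a=5, n=0)
            -> return 1
          -> return 5
        -> return 25
      -> return 125
    -> return 625
  -> return 3125
-> return 15625

Final answer: 15625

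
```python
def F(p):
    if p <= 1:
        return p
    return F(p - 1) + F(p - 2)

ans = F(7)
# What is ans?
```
Call trace (a repeated sub-call is expanded the first time; later identical calls just restate its return value):
F(p=7)
  F(p=6)
    F(p=5)
      F(p=4)
        F(p=3)
          F(p=2)
            F(p=1)
            -> return 1
            F(p=0)
            -> return 0
          -> return 1
          F(p=1)
          -> return 1
        -> return 2
        F(p=2) -> return 1  (same call as traced above)
      -> return 3
      F(p=3) -> return 2  (same call as traced above)
    -> return 5
    F(p=4) -> return 3  (same call as traced above)
  -> return 8
  F(p=5) -> return 5  (same call as traced above)
-> return 13

Final answer: 13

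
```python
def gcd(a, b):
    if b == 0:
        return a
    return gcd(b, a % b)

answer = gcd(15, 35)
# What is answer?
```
Call trace:
gcd(a=15, b=35)
  gcd(a=35, b=15)
    gcd(a=15, b=5)
      gcd(a=5, b=0)
      -> return 5
    -> return 5
  -> return 5
-> return 5

Final answer: 5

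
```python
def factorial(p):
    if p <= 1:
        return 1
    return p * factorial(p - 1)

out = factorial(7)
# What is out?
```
Call trace:
factorial(p=7)
  factorial(p=6)
    factorial(p=5)
      factorial(p=4)
        factorial(p=3)
          factorial(p=2)
            factorial(p=1)
            -> return 1
          -> return 2
        -> return 6
      -> return 24
    -> return 120
  -> return 720
-> return 5040

Final answer: 5040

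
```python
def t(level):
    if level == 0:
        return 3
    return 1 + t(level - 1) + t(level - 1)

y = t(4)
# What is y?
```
Call trace (a repeated sub-call is expanded the first time; later identical calls just restate its return value):
t(level=4)
  t(level=3)
    t(level=2)
      t(level=1)
        t(level=0)
        -> return 3
        t(level=0)
        -> return 3
      -> return 7
      t(level=1) -> return 7  (same call as traced above)
    -> return 15
    t(level=2) -> return 15  (same call as traced above)
  -> return 31
  t(level=3) -> return 31  (same call as traced above)
-> return 63

Final answer: 63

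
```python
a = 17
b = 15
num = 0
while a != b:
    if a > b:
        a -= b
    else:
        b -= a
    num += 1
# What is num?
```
Trace:
  a=17
  a=17, b=15
  a=17, b=15, num=0
  a=2, b=15, num=1
  a=2, b=13, num=2
  a=2, b=11, num=3
  a=2, b=9, num=4
  a=2, b=7, num=5
  a=2, b=5, num=6
  a=2, b=3, num=7
  a=2, b=1, num=8
  a=1, b=1, num=9

Final answer: 9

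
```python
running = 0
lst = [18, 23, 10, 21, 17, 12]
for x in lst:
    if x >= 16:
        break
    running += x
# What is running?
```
Trace:
  running=0
  running=0, x=18

Final answer: 0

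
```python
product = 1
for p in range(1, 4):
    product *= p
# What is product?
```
Trace:
  product=1
  product=1, p=1
  product=2, p=2
  product=6, p=3

Final answer: 6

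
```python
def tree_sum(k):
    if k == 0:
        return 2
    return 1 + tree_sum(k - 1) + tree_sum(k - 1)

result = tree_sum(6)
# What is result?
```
Call trace (a repeated sub-call is expanded the first time; later identical calls just restate its return value):
tree_sum(k=6)
  tree_sum(k=5)
    tree_sum(k=4)
      tree_sum(k=3)
        tree_sum(k=2)
          tree_sum(k=1)
            tree_sum(k=0)
            -> return 2
            tree_sum(k=0)
            -> return 2
          -> return 5
          tree_sum(k=1) -> return 5  (same call as traced above)
        -> return 11
        tree_sum(k=2) -> return 11  (same call as traced above)
      -> return 23
      tree_sum(k=3) -> return 23  (same call as traced above)
    -> return 47
    tree_sum(k=4) -> return 47  (same call as traced above)
  -> return 95
  tree_sum(k=5) -> return 95  (same call as traced above)
-> return 191

Final answer: 191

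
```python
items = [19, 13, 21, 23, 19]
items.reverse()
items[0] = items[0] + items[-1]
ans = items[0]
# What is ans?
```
Trace:
  items=[19, 13, 21, 23, 19]
  items=[19, 23, 21, 13, 19]
  items=[38, 23, 21, 13, 19]
  items=[38, 23, 21, 13, 19], ans=38

Final answer: 38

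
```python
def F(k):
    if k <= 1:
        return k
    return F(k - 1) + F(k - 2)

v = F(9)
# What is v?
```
Call trace (a repeated sub-call is expanded the first time; later identical calls just restate its return value):
F(k=9)
  F(k=8)
    F(k=7)
      F(k=6)
        F(k=5)
          F(k=4)
            F(k=3)
              F(k=2)
                F(k=1)
                -> return 1
                F(k=0)
                -> return 0
              -> return 1
              F(k=1)
              -> return 1
            -> return 2
            F(k=2) -> return 1  (same call as traced above)
          -> return 3
          F(k=3) -> return 2  (same call as traced above)
        -> return 5
        F(k=4) -> return 3  (same call as traced above)
      -> return 8
      F(k=5) -> return 5  (same call as traced above)
    -> return 13
    F(k=6) -> return 8  (same call as traced above)
  -> return 21
  F(k=7) -> return 13  (same call as traced above)
-> return 34

Final answer: 34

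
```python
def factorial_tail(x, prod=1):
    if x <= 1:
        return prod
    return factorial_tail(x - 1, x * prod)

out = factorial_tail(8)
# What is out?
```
Call trace:
factorial_tail(x=8, prod=1)
  factorial_tail(x=7, prod=8)
    factorial_tail(x=6, prod=56)
      factorial_tail(x=5, prod=336)
        factorial_tail(x=4, prod=1680)
          factorial_tail(x=3, prod=6720)
            factorial_tail(x=2, prod=20160)
              factorial_tail(x=1, prod=40320)
              -> return 40320
            -> return 40320
          -> return 40320
        -> return 40320
      -> return 40320
    -> return 40320
  -> return 40320
-> return 40320

Final answer: 40320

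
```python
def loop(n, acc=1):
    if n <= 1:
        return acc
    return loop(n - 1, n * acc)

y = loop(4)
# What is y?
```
Call trace:
loop(n=4, acc=1)
  loop(n=3, acc=4)
    loop(n=2, acc=12)
      loop(n=1, acc=24)
      -> return 24
    -> return 24
  -> return 24
-> return 24

Final answer: 24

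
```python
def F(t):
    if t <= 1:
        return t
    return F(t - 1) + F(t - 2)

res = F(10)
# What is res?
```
Call trace (a repeated sub-call is expanded the first time; later identical calls just restate its return value):
F(t=10)
  F(t=9)
    F(t=8)
      F(t=7)
        F(t=6)
          F(t=5)
            F(t=4)
              F(t=3)
                F(t=2)
                  F(t=1)
                  -> return 1
                  F(t=0)
                  -> return 0
                -> return 1
                F(t=1)
                -> return 1
              -> return 2
              F(t=2) -> return 1  (same call as traced above)
            -> return 3
            F(t=3) -> return 2  (same call as traced above)
          -> return 5
          F(t=4) -> return 3  (same call as traced above)
        -> return 8
        F(t=5) -> return 5  (same call as traced above)
      -> return 13
      F(t=6) -> return 8  (same call as traced above)
    -> return 21
    F(t=7) -> return 13  (same call as traced above)
  -> return 34
  F(t=8) -> return 21  (same call as traced above)
-> return 55

Final answer: 55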